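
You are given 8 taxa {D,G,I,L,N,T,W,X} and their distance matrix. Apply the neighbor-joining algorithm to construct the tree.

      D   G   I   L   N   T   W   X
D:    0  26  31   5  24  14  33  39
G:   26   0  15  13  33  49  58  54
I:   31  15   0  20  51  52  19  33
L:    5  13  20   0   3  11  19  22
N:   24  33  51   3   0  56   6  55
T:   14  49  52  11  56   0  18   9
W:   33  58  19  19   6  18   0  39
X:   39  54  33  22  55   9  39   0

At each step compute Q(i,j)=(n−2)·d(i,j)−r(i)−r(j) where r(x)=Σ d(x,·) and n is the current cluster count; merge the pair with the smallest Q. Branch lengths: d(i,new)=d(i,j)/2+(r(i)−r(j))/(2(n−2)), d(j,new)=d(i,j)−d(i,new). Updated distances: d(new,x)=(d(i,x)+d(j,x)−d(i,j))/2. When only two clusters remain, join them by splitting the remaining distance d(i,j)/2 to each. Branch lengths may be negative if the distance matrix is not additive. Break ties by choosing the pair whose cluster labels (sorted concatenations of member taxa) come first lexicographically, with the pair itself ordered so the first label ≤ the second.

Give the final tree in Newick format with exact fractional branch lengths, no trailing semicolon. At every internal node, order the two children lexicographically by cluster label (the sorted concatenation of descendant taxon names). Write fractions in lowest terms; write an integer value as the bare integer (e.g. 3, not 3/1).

((((D:6,(T:1,X:8):16):47/16,(G:135/16,I:105/16):225/16):21/16,L:-105/16):233/32,(N:39/10,W:21/10):233/32)

iteration 1: select T,X (d=9, Q=-406); attach at lengths (1, 8); label the merged cluster TX
  updated: d(D,TX)=22, d(G,TX)=47, d(I,TX)=38, d(L,TX)=12, d(N,TX)=51, d(TX,W)=24
iteration 2: select N,W (d=6, Q=-297); attach at lengths (39/10, 21/10); label the merged cluster NW
  updated: d(D,NW)=51/2, d(G,NW)=85/2, d(I,NW)=32, d(L,NW)=8, d(NW,TX)=69/2
iteration 3: select G,I (d=15, Q=-439/2); attach at lengths (135/16, 105/16); label the merged cluster GI
  updated: d(D,GI)=21, d(GI,L)=9, d(GI,NW)=119/4, d(GI,TX)=35
iteration 4: select D,TX (d=22, Q=-111); attach at lengths (6, 16); label the merged cluster DTX
  updated: d(DTX,GI)=17, d(DTX,L)=-5/2, d(DTX,NW)=19
iteration 5: select DTX,GI (d=17, Q=-221/4); attach at lengths (47/16, 225/16); label the merged cluster DGITX
  updated: d(DGITX,L)=-21/4, d(DGITX,NW)=127/8
iteration 6: select DGITX,L (d=-21/4, Q=-149/8); attach at lengths (21/16, -105/16); label the merged cluster DGILTX
  updated: d(DGILTX,NW)=233/16
iteration 7: select DGILTX,NW (d=233/16); attach at lengths (233/32, 233/32); label the merged cluster DGILNTWX
final tree: ((((D:6,(T:1,X:8):16):47/16,(G:135/16,I:105/16):225/16):21/16,L:-105/16):233/32,(N:39/10,W:21/10):233/32)
total length: 1253/16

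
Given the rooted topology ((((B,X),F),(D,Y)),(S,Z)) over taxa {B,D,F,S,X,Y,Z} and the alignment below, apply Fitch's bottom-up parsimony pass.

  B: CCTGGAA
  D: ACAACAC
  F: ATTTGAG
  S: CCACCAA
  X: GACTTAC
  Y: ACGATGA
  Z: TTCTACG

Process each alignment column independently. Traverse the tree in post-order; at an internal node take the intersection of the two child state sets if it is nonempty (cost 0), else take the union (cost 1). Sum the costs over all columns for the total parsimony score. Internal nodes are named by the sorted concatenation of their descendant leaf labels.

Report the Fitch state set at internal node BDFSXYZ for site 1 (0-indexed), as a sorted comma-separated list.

[col 0] BX: children B:{C}, X:{G} ∪→ {C,G}; cost 1
[col 0] BFX: children BX:{C,G}, F:{A} ∪→ {A,C,G}; cost 1
[col 0] DY: children D:{A}, Y:{A} ∩→ {A}; cost 0
[col 0] BDFXY: children BFX:{A,C,G}, DY:{A} ∩→ {A}; cost 0
[col 0] SZ: children S:{C}, Z:{T} ∪→ {C,T}; cost 1
[col 0] BDFSXYZ: children BDFXY:{A}, SZ:{C,T} ∪→ {A,C,T}; cost 1
[col 1] BX: children B:{C}, X:{A} ∪→ {A,C}; cost 1
[col 1] BFX: children BX:{A,C}, F:{T} ∪→ {A,C,T}; cost 1
[col 1] DY: children D:{C}, Y:{C} ∩→ {C}; cost 0
[col 1] BDFXY: children BFX:{A,C,T}, DY:{C} ∩→ {C}; cost 0
[col 1] SZ: children S:{C}, Z:{T} ∪→ {C,T}; cost 1
[col 1] BDFSXYZ: children BDFXY:{C}, SZ:{C,T} ∩→ {C}; cost 0
[col 2] BX: children B:{T}, X:{C} ∪→ {C,T}; cost 1
[col 2] BFX: children BX:{C,T}, F:{T} ∩→ {T}; cost 0
[col 2] DY: children D:{A}, Y:{G} ∪→ {A,G}; cost 1
[col 2] BDFXY: children BFX:{T}, DY:{A,G} ∪→ {A,G,T}; cost 1
[col 2] SZ: children S:{A}, Z:{C} ∪→ {A,C}; cost 1
[col 2] BDFSXYZ: children BDFXY:{A,G,T}, SZ:{A,C} ∩→ {A}; cost 0
[col 3] BX: children B:{G}, X:{T} ∪→ {G,T}; cost 1
[col 3] BFX: children BX:{G,T}, F:{T} ∩→ {T}; cost 0
[col 3] DY: children D:{A}, Y:{A} ∩→ {A}; cost 0
[col 3] BDFXY: children BFX:{T}, DY:{A} ∪→ {A,T}; cost 1
[col 3] SZ: children S:{C}, Z:{T} ∪→ {C,T}; cost 1
[col 3] BDFSXYZ: children BDFXY:{A,T}, SZ:{C,T} ∩→ {T}; cost 0
[col 4] BX: children B:{G}, X:{T} ∪→ {G,T}; cost 1
[col 4] BFX: children BX:{G,T}, F:{G} ∩→ {G}; cost 0
[col 4] DY: children D:{C}, Y:{T} ∪→ {C,T}; cost 1
[col 4] BDFXY: children BFX:{G}, DY:{C,T} ∪→ {C,G,T}; cost 1
[col 4] SZ: children S:{C}, Z:{A} ∪→ {A,C}; cost 1
[col 4] BDFSXYZ: children BDFXY:{C,G,T}, SZ:{A,C} ∩→ {C}; cost 0
[col 5] BX: children B:{A}, X:{A} ∩→ {A}; cost 0
[col 5] BFX: children BX:{A}, F:{A} ∩→ {A}; cost 0
[col 5] DY: children D:{A}, Y:{G} ∪→ {A,G}; cost 1
[col 5] BDFXY: children BFX:{A}, DY:{A,G} ∩→ {A}; cost 0
[col 5] SZ: children S:{A}, Z:{C} ∪→ {A,C}; cost 1
[col 5] BDFSXYZ: children BDFXY:{A}, SZ:{A,C} ∩→ {A}; cost 0
[col 6] BX: children B:{A}, X:{C} ∪→ {A,C}; cost 1
[col 6] BFX: children BX:{A,C}, F:{G} ∪→ {A,C,G}; cost 1
[col 6] DY: children D:{C}, Y:{A} ∪→ {A,C}; cost 1
[col 6] BDFXY: children BFX:{A,C,G}, DY:{A,C} ∩→ {A,C}; cost 0
[col 6] SZ: children S:{A}, Z:{G} ∪→ {A,G}; cost 1
[col 6] BDFSXYZ: children BDFXY:{A,C}, SZ:{A,G} ∩→ {A}; cost 0
per-site changes: [4, 3, 4, 3, 4, 2, 4]; total = 24

C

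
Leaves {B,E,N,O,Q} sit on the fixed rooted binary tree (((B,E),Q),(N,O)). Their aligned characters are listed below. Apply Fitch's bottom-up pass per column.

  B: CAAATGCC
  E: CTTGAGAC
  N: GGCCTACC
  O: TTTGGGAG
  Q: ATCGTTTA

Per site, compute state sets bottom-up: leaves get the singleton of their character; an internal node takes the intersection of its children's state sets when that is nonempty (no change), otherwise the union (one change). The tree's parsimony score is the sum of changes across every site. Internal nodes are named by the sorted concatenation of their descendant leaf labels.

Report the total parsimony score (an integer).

[col 0] BE: children B:{C}, E:{C} ∩→ {C}; cost 0
[col 0] BEQ: children BE:{C}, Q:{A} ∪→ {A,C}; cost 1
[col 0] NO: children N:{G}, O:{T} ∪→ {G,T}; cost 1
[col 0] BENOQ: children BEQ:{A,C}, NO:{G,T} ∪→ {A,C,G,T}; cost 1
[col 1] BE: children B:{A}, E:{T} ∪→ {A,T}; cost 1
[col 1] BEQ: children BE:{A,T}, Q:{T} ∩→ {T}; cost 0
[col 1] NO: children N:{G}, O:{T} ∪→ {G,T}; cost 1
[col 1] BENOQ: children BEQ:{T}, NO:{G,T} ∩→ {T}; cost 0
[col 2] BE: children B:{A}, E:{T} ∪→ {A,T}; cost 1
[col 2] BEQ: children BE:{A,T}, Q:{C} ∪→ {A,C,T}; cost 1
[col 2] NO: children N:{C}, O:{T} ∪→ {C,T}; cost 1
[col 2] BENOQ: children BEQ:{A,C,T}, NO:{C,T} ∩→ {C,T}; cost 0
[col 3] BE: children B:{A}, E:{G} ∪→ {A,G}; cost 1
[col 3] BEQ: children BE:{A,G}, Q:{G} ∩→ {G}; cost 0
[col 3] NO: children N:{C}, O:{G} ∪→ {C,G}; cost 1
[col 3] BENOQ: children BEQ:{G}, NO:{C,G} ∩→ {G}; cost 0
[col 4] BE: children B:{T}, E:{A} ∪→ {A,T}; cost 1
[col 4] BEQ: children BE:{A,T}, Q:{T} ∩→ {T}; cost 0
[col 4] NO: children N:{T}, O:{G} ∪→ {G,T}; cost 1
[col 4] BENOQ: children BEQ:{T}, NO:{G,T} ∩→ {T}; cost 0
[col 5] BE: children B:{G}, E:{G} ∩→ {G}; cost 0
[col 5] BEQ: children BE:{G}, Q:{T} ∪→ {G,T}; cost 1
[col 5] NO: children N:{A}, O:{G} ∪→ {A,G}; cost 1
[col 5] BENOQ: children BEQ:{G,T}, NO:{A,G} ∩→ {G}; cost 0
[col 6] BE: children B:{C}, E:{A} ∪→ {A,C}; cost 1
[col 6] BEQ: children BE:{A,C}, Q:{T} ∪→ {A,C,T}; cost 1
[col 6] NO: children N:{C}, O:{A} ∪→ {A,C}; cost 1
[col 6] BENOQ: children BEQ:{A,C,T}, NO:{A,C} ∩→ {A,C}; cost 0
[col 7] BE: children B:{C}, E:{C} ∩→ {C}; cost 0
[col 7] BEQ: children BE:{C}, Q:{A} ∪→ {A,C}; cost 1
[col 7] NO: children N:{C}, O:{G} ∪→ {C,G}; cost 1
[col 7] BENOQ: children BEQ:{A,C}, NO:{C,G} ∩→ {C}; cost 0
per-site changes: [3, 2, 3, 2, 2, 2, 3, 2]; total = 19

19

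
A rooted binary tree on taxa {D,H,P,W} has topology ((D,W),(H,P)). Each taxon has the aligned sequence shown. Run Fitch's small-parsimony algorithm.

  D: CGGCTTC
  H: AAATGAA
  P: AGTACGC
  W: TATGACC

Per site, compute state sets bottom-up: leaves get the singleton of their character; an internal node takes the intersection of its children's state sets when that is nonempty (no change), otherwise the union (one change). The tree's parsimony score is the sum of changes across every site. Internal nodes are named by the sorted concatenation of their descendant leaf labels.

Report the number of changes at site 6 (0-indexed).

1

DW@0: {C} ∪ {T} = {C,T} (union, +1)
HP@0: {A} ∩ {A} = {A} (intersection, +0)
DHPW@0: {C,T} ∪ {A} = {A,C,T} (union, +1)
DW@1: {G} ∪ {A} = {A,G} (union, +1)
HP@1: {A} ∪ {G} = {A,G} (union, +1)
DHPW@1: {A,G} ∩ {A,G} = {A,G} (intersection, +0)
DW@2: {G} ∪ {T} = {G,T} (union, +1)
HP@2: {A} ∪ {T} = {A,T} (union, +1)
DHPW@2: {G,T} ∩ {A,T} = {T} (intersection, +0)
DW@3: {C} ∪ {G} = {C,G} (union, +1)
HP@3: {T} ∪ {A} = {A,T} (union, +1)
DHPW@3: {C,G} ∪ {A,T} = {A,C,G,T} (union, +1)
DW@4: {T} ∪ {A} = {A,T} (union, +1)
HP@4: {G} ∪ {C} = {C,G} (union, +1)
DHPW@4: {A,T} ∪ {C,G} = {A,C,G,T} (union, +1)
DW@5: {T} ∪ {C} = {C,T} (union, +1)
HP@5: {A} ∪ {G} = {A,G} (union, +1)
DHPW@5: {C,T} ∪ {A,G} = {A,C,G,T} (union, +1)
DW@6: {C} ∩ {C} = {C} (intersection, +0)
HP@6: {A} ∪ {C} = {A,C} (union, +1)
DHPW@6: {C} ∩ {A,C} = {C} (intersection, +0)
per-site changes: [2, 2, 2, 3, 3, 3, 1]; total = 16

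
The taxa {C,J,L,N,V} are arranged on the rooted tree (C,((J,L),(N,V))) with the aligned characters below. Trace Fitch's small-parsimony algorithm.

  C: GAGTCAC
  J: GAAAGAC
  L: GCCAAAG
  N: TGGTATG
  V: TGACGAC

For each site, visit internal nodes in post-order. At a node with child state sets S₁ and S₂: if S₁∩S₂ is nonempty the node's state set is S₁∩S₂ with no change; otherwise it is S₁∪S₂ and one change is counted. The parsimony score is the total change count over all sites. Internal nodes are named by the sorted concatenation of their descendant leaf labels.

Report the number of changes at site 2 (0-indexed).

3

[col 0] JL: children J:{G}, L:{G} ∩→ {G}; cost 0
[col 0] NV: children N:{T}, V:{T} ∩→ {T}; cost 0
[col 0] JLNV: children JL:{G}, NV:{T} ∪→ {G,T}; cost 1
[col 0] CJLNV: children C:{G}, JLNV:{G,T} ∩→ {G}; cost 0
[col 1] JL: children J:{A}, L:{C} ∪→ {A,C}; cost 1
[col 1] NV: children N:{G}, V:{G} ∩→ {G}; cost 0
[col 1] JLNV: children JL:{A,C}, NV:{G} ∪→ {A,C,G}; cost 1
[col 1] CJLNV: children C:{A}, JLNV:{A,C,G} ∩→ {A}; cost 0
[col 2] JL: children J:{A}, L:{C} ∪→ {A,C}; cost 1
[col 2] NV: children N:{G}, V:{A} ∪→ {A,G}; cost 1
[col 2] JLNV: children JL:{A,C}, NV:{A,G} ∩→ {A}; cost 0
[col 2] CJLNV: children C:{G}, JLNV:{A} ∪→ {A,G}; cost 1
[col 3] JL: children J:{A}, L:{A} ∩→ {A}; cost 0
[col 3] NV: children N:{T}, V:{C} ∪→ {C,T}; cost 1
[col 3] JLNV: children JL:{A}, NV:{C,T} ∪→ {A,C,T}; cost 1
[col 3] CJLNV: children C:{T}, JLNV:{A,C,T} ∩→ {T}; cost 0
[col 4] JL: children J:{G}, L:{A} ∪→ {A,G}; cost 1
[col 4] NV: children N:{A}, V:{G} ∪→ {A,G}; cost 1
[col 4] JLNV: children JL:{A,G}, NV:{A,G} ∩→ {A,G}; cost 0
[col 4] CJLNV: children C:{C}, JLNV:{A,G} ∪→ {A,C,G}; cost 1
[col 5] JL: children J:{A}, L:{A} ∩→ {A}; cost 0
[col 5] NV: children N:{T}, V:{A} ∪→ {A,T}; cost 1
[col 5] JLNV: children JL:{A}, NV:{A,T} ∩→ {A}; cost 0
[col 5] CJLNV: children C:{A}, JLNV:{A} ∩→ {A}; cost 0
[col 6] JL: children J:{C}, L:{G} ∪→ {C,G}; cost 1
[col 6] NV: children N:{G}, V:{C} ∪→ {C,G}; cost 1
[col 6] JLNV: children JL:{C,G}, NV:{C,G} ∩→ {C,G}; cost 0
[col 6] CJLNV: children C:{C}, JLNV:{C,G} ∩→ {C}; cost 0
per-site changes: [1, 2, 3, 2, 3, 1, 2]; total = 14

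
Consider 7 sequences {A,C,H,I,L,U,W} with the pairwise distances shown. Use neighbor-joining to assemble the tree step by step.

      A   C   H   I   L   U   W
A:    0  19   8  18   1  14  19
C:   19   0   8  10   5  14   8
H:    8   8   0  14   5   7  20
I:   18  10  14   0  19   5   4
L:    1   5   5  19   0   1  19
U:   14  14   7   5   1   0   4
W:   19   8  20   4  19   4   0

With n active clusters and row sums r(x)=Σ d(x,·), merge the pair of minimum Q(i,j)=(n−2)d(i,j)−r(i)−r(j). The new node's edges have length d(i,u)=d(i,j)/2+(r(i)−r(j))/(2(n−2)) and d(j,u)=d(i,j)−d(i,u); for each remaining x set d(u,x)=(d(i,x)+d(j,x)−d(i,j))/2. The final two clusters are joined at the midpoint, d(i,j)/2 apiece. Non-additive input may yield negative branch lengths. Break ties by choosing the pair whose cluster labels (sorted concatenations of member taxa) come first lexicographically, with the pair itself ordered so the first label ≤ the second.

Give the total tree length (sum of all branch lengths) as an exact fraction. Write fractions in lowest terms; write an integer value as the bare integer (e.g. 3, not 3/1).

801/32

step 1: merge (A,L) at d=1, Q=-124; branch lengths A→17/5, L→-12/5; new cluster AL
  updated: d(AL,C)=23/2, d(AL,H)=6, d(AL,I)=18, d(AL,U)=7, d(AL,W)=37/2
step 2: merge (AL,H) at d=6, Q=-92; branch lengths AL→15/4, H→9/4; new cluster AHL
  updated: d(AHL,C)=27/4, d(AHL,I)=13, d(AHL,U)=4, d(AHL,W)=65/4
step 3: merge (AHL,C) at d=27/4, Q=-117/2; branch lengths AHL→43/12, C→19/6; new cluster ACHL
  updated: d(ACHL,I)=65/8, d(ACHL,U)=45/8, d(ACHL,W)=35/4
step 4: merge (ACHL,U) at d=45/8, Q=-207/8; branch lengths ACHL→153/32, U→27/32; new cluster ACHLU
  updated: d(ACHLU,I)=15/4, d(ACHLU,W)=57/16
step 5: merge (ACHLU,I) at d=15/4, Q=-181/16; branch lengths ACHLU→53/32, I→67/32; new cluster ACHILU
  updated: d(ACHILU,W)=61/32
step 6: merge (ACHILU,W) at d=61/32; branch lengths ACHILU→61/64, W→61/64; new cluster ACHILUW
final tree: ((((((A:17/5,L:-12/5):15/4,H:9/4):43/12,C:19/6):153/32,U:27/32):53/32,I:67/32):61/64,W:61/64)
total length: 801/32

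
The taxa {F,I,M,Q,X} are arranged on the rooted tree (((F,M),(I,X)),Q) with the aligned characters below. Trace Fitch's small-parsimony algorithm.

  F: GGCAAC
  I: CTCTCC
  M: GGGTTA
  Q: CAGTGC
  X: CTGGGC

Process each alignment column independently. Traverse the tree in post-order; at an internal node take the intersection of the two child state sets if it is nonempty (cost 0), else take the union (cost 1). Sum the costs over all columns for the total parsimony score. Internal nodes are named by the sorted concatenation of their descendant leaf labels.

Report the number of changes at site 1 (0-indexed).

[col 0] FM: children F:{G}, M:{G} ∩→ {G}; cost 0
[col 0] IX: children I:{C}, X:{C} ∩→ {C}; cost 0
[col 0] FIMX: children FM:{G}, IX:{C} ∪→ {C,G}; cost 1
[col 0] FIMQX: children FIMX:{C,G}, Q:{C} ∩→ {C}; cost 0
[col 1] FM: children F:{G}, M:{G} ∩→ {G}; cost 0
[col 1] IX: children I:{T}, X:{T} ∩→ {T}; cost 0
[col 1] FIMX: children FM:{G}, IX:{T} ∪→ {G,T}; cost 1
[col 1] FIMQX: children FIMX:{G,T}, Q:{A} ∪→ {A,G,T}; cost 1
[col 2] FM: children F:{C}, M:{G} ∪→ {C,G}; cost 1
[col 2] IX: children I:{C}, X:{G} ∪→ {C,G}; cost 1
[col 2] FIMX: children FM:{C,G}, IX:{C,G} ∩→ {C,G}; cost 0
[col 2] FIMQX: children FIMX:{C,G}, Q:{G} ∩→ {G}; cost 0
[col 3] FM: children F:{A}, M:{T} ∪→ {A,T}; cost 1
[col 3] IX: children I:{T}, X:{G} ∪→ {G,T}; cost 1
[col 3] FIMX: children FM:{A,T}, IX:{G,T} ∩→ {T}; cost 0
[col 3] FIMQX: children FIMX:{T}, Q:{T} ∩→ {T}; cost 0
[col 4] FM: children F:{A}, M:{T} ∪→ {A,T}; cost 1
[col 4] IX: children I:{C}, X:{G} ∪→ {C,G}; cost 1
[col 4] FIMX: children FM:{A,T}, IX:{C,G} ∪→ {A,C,G,T}; cost 1
[col 4] FIMQX: children FIMX:{A,C,G,T}, Q:{G} ∩→ {G}; cost 0
[col 5] FM: children F:{C}, M:{A} ∪→ {A,C}; cost 1
[col 5] IX: children I:{C}, X:{C} ∩→ {C}; cost 0
[col 5] FIMX: children FM:{A,C}, IX:{C} ∩→ {C}; cost 0
[col 5] FIMQX: children FIMX:{C}, Q:{C} ∩→ {C}; cost 0
per-site changes: [1, 2, 2, 2, 3, 1]; total = 11

2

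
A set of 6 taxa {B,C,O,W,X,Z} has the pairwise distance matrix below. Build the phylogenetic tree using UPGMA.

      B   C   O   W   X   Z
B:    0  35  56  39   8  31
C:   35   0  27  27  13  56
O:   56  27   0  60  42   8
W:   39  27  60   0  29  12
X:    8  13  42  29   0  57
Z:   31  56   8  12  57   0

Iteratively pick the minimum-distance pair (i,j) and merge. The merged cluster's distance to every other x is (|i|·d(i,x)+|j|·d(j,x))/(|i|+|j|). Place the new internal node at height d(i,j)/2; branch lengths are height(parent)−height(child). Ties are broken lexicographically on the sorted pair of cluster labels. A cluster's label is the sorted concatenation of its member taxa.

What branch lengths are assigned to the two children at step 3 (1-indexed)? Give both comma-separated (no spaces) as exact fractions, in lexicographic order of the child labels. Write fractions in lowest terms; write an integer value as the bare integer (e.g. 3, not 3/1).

8,12

step 1: merge (B,X) at d=8; branch lengths B→4, X→4; new cluster BX
  updated: d(BX,C)=24, d(BX,O)=49, d(BX,W)=34, d(BX,Z)=44
step 2: merge (O,Z) at d=8; branch lengths O→4, Z→4; new cluster OZ
  updated: d(BX,OZ)=93/2, d(C,OZ)=83/2, d(OZ,W)=36
step 3: merge (BX,C) at d=24; branch lengths BX→8, C→12; new cluster BCX
  updated: d(BCX,OZ)=269/6, d(BCX,W)=95/3
step 4: merge (BCX,W) at d=95/3; branch lengths BCX→23/6, W→95/6; new cluster BCWX
  updated: d(BCWX,OZ)=341/8
step 5: merge (BCWX,OZ) at d=341/8; branch lengths BCWX→263/48, OZ→277/16; new cluster BCOWXZ
final tree: ((((B:4,X:4):8,C:12):23/6,W:95/6):263/48,(O:4,Z:4):277/16)
total length: 1883/24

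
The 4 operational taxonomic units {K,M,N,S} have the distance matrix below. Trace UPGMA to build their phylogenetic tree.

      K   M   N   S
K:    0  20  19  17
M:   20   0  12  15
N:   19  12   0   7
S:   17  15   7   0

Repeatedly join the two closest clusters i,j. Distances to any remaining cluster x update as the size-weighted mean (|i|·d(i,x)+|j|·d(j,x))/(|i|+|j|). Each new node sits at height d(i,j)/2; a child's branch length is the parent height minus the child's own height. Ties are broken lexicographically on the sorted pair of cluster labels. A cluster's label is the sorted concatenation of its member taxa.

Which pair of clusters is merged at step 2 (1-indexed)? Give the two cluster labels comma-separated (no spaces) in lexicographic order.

M,NS

iteration 1: select N,S (d=7); attach at lengths (7/2, 7/2); label the merged cluster NS
  updated: d(K,NS)=18, d(M,NS)=27/2
iteration 2: select M,NS (d=27/2); attach at lengths (27/4, 13/4); label the merged cluster MNS
  updated: d(K,MNS)=56/3
iteration 3: select K,MNS (d=56/3); attach at lengths (28/3, 31/12); label the merged cluster KMNS
final tree: (K:28/3,(M:27/4,(N:7/2,S:7/2):13/4):31/12)
total length: 347/12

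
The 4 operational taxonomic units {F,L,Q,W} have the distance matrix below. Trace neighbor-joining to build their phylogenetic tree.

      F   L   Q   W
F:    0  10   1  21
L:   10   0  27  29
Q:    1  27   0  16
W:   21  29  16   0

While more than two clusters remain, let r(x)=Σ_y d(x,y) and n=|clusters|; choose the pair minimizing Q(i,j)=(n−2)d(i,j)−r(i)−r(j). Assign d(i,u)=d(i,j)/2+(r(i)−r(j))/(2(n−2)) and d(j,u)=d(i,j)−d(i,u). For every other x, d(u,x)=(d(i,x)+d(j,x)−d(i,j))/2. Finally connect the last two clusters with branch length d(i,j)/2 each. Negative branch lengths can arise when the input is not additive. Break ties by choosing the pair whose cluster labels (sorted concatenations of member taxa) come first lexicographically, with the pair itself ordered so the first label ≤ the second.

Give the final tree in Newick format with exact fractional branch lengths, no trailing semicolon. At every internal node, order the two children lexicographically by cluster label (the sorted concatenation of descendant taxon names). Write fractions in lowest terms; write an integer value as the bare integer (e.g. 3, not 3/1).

(((F:-7/2,L:27/2):13/2,Q:5/2):27/4,W:27/4)

1. join F+L (d=10, Q=-78) ⇒ FL; edges |F|=-7/2, |L|=27/2
  updated: d(FL,Q)=9, d(FL,W)=20
2. join FL+Q (d=9, Q=-45) ⇒ FLQ; edges |FL|=13/2, |Q|=5/2
  updated: d(FLQ,W)=27/2
3. join FLQ+W (d=27/2) ⇒ FLQW; edges |FLQ|=27/4, |W|=27/4
final tree: (((F:-7/2,L:27/2):13/2,Q:5/2):27/4,W:27/4)
total length: 65/2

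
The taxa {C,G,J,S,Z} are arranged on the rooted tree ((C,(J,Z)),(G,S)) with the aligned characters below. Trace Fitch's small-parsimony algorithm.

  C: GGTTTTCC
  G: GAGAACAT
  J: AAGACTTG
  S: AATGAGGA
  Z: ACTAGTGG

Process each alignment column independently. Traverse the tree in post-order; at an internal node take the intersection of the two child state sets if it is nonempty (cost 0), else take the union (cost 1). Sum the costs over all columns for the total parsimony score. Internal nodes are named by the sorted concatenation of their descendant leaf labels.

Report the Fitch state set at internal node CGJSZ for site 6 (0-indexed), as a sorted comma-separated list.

[col 0] JZ: children J:{A}, Z:{A} ∩→ {A}; cost 0
[col 0] CJZ: children C:{G}, JZ:{A} ∪→ {A,G}; cost 1
[col 0] GS: children G:{G}, S:{A} ∪→ {A,G}; cost 1
[col 0] CGJSZ: children CJZ:{A,G}, GS:{A,G} ∩→ {A,G}; cost 0
[col 1] JZ: children J:{A}, Z:{C} ∪→ {A,C}; cost 1
[col 1] CJZ: children C:{G}, JZ:{A,C} ∪→ {A,C,G}; cost 1
[col 1] GS: children G:{A}, S:{A} ∩→ {A}; cost 0
[col 1] CGJSZ: children CJZ:{A,C,G}, GS:{A} ∩→ {A}; cost 0
[col 2] JZ: children J:{G}, Z:{T} ∪→ {G,T}; cost 1
[col 2] CJZ: children C:{T}, JZ:{G,T} ∩→ {T}; cost 0
[col 2] GS: children G:{G}, S:{T} ∪→ {G,T}; cost 1
[col 2] CGJSZ: children CJZ:{T}, GS:{G,T} ∩→ {T}; cost 0
[col 3] JZ: children J:{A}, Z:{A} ∩→ {A}; cost 0
[col 3] CJZ: children C:{T}, JZ:{A} ∪→ {A,T}; cost 1
[col 3] GS: children G:{A}, S:{G} ∪→ {A,G}; cost 1
[col 3] CGJSZ: children CJZ:{A,T}, GS:{A,G} ∩→ {A}; cost 0
[col 4] JZ: children J:{C}, Z:{G} ∪→ {C,G}; cost 1
[col 4] CJZ: children C:{T}, JZ:{C,G} ∪→ {C,G,T}; cost 1
[col 4] GS: children G:{A}, S:{A} ∩→ {A}; cost 0
[col 4] CGJSZ: children CJZ:{C,G,T}, GS:{A} ∪→ {A,C,G,T}; cost 1
[col 5] JZ: children J:{T}, Z:{T} ∩→ {T}; cost 0
[col 5] CJZ: children C:{T}, JZ:{T} ∩→ {T}; cost 0
[col 5] GS: children G:{C}, S:{G} ∪→ {C,G}; cost 1
[col 5] CGJSZ: children CJZ:{T}, GS:{C,G} ∪→ {C,G,T}; cost 1
[col 6] JZ: children J:{T}, Z:{G} ∪→ {G,T}; cost 1
[col 6] CJZ: children C:{C}, JZ:{G,T} ∪→ {C,G,T}; cost 1
[col 6] GS: children G:{A}, S:{G} ∪→ {A,G}; cost 1
[col 6] CGJSZ: children CJZ:{C,G,T}, GS:{A,G} ∩→ {G}; cost 0
[col 7] JZ: children J:{G}, Z:{G} ∩→ {G}; cost 0
[col 7] CJZ: children C:{C}, JZ:{G} ∪→ {C,G}; cost 1
[col 7] GS: children G:{T}, S:{A} ∪→ {A,T}; cost 1
[col 7] CGJSZ: children CJZ:{C,G}, GS:{A,T} ∪→ {A,C,G,T}; cost 1
per-site changes: [2, 2, 2, 2, 3, 2, 3, 3]; total = 19

G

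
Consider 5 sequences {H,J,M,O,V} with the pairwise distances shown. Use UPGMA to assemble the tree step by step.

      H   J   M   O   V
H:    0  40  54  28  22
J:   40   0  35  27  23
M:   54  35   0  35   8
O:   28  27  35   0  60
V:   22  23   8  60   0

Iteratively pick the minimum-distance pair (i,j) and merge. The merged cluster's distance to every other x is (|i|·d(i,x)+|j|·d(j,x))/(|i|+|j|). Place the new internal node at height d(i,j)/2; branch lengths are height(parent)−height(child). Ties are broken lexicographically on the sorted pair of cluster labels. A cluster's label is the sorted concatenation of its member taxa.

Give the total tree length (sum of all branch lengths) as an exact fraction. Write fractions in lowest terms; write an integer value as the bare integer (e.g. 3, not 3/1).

218/3

iteration 1: select M,V (d=8); attach at lengths (4, 4); label the merged cluster MV
  updated: d(H,MV)=38, d(J,MV)=29, d(MV,O)=95/2
iteration 2: select J,O (d=27); attach at lengths (27/2, 27/2); label the merged cluster JO
  updated: d(H,JO)=34, d(JO,MV)=153/4
iteration 3: select H,JO (d=34); attach at lengths (17, 7/2); label the merged cluster HJO
  updated: d(HJO,MV)=229/6
iteration 4: select HJO,MV (d=229/6); attach at lengths (25/12, 181/12); label the merged cluster HJMOV
final tree: ((H:17,(J:27/2,O:27/2):7/2):25/12,(M:4,V:4):181/12)
total length: 218/3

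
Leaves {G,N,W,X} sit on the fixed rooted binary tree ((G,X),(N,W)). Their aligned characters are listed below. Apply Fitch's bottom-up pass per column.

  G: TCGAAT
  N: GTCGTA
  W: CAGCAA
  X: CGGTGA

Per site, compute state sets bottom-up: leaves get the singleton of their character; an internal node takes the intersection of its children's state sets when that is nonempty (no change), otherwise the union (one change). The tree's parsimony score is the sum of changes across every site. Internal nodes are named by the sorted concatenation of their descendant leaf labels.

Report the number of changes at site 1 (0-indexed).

[col 0] GX: children G:{T}, X:{C} ∪→ {C,T}; cost 1
[col 0] NW: children N:{G}, W:{C} ∪→ {C,G}; cost 1
[col 0] GNWX: children GX:{C,T}, NW:{C,G} ∩→ {C}; cost 0
[col 1] GX: children G:{C}, X:{G} ∪→ {C,G}; cost 1
[col 1] NW: children N:{T}, W:{A} ∪→ {A,T}; cost 1
[col 1] GNWX: children GX:{C,G}, NW:{A,T} ∪→ {A,C,G,T}; cost 1
[col 2] GX: children G:{G}, X:{G} ∩→ {G}; cost 0
[col 2] NW: children N:{C}, W:{G} ∪→ {C,G}; cost 1
[col 2] GNWX: children GX:{G}, NW:{C,G} ∩→ {G}; cost 0
[col 3] GX: children G:{A}, X:{T} ∪→ {A,T}; cost 1
[col 3] NW: children N:{G}, W:{C} ∪→ {C,G}; cost 1
[col 3] GNWX: children GX:{A,T}, NW:{C,G} ∪→ {A,C,G,T}; cost 1
[col 4] GX: children G:{A}, X:{G} ∪→ {A,G}; cost 1
[col 4] NW: children N:{T}, W:{A} ∪→ {A,T}; cost 1
[col 4] GNWX: children GX:{A,G}, NW:{A,T} ∩→ {A}; cost 0
[col 5] GX: children G:{T}, X:{A} ∪→ {A,T}; cost 1
[col 5] NW: children N:{A}, W:{A} ∩→ {A}; cost 0
[col 5] GNWX: children GX:{A,T}, NW:{A} ∩→ {A}; cost 0
per-site changes: [2, 3, 1, 3, 2, 1]; total = 12

3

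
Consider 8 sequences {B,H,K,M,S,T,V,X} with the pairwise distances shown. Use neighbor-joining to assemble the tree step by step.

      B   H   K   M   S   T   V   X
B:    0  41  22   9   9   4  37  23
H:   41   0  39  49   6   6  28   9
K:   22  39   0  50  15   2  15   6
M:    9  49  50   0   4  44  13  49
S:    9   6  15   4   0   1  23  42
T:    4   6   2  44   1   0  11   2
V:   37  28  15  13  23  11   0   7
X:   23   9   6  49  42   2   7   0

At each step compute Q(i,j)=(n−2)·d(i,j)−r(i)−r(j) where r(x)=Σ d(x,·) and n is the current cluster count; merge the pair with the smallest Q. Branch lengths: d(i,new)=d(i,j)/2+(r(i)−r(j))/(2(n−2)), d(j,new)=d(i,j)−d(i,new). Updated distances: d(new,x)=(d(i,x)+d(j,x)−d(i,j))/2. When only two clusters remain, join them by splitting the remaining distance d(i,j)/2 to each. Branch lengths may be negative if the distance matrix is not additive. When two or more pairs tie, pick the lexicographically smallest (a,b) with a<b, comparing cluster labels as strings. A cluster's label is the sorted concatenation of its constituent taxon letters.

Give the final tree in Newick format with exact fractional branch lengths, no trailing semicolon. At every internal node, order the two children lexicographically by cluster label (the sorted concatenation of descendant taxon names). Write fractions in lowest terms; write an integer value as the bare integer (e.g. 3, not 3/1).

(((((B:-19/12,M:127/12):133/20,S:-93/20):429/32,V:235/32):37/32,((H:161/16,X:-17/16):127/24,T:-139/24):101/32):227/64,K:227/64)

iteration 1: select B,M (d=9, Q=-309); attach at lengths (-19/12, 127/12); label the merged cluster BM
  updated: d(BM,H)=81/2, d(BM,K)=63/2, d(BM,S)=2, d(BM,T)=39/2, d(BM,V)=41/2, d(BM,X)=63/2
iteration 2: select BM,S (d=2, Q=-449/2); attach at lengths (133/20, -93/20); label the merged cluster BMS
  updated: d(BMS,H)=89/4, d(BMS,K)=89/4, d(BMS,T)=37/4, d(BMS,V)=83/4, d(BMS,X)=143/4
iteration 3: select H,X (d=9, Q=-128); attach at lengths (161/16, -17/16); label the merged cluster HX
  updated: d(BMS,HX)=49/2, d(HX,K)=18, d(HX,T)=-1/2, d(HX,V)=13
iteration 4: select HX,T (d=-1/2, Q=-313/4); attach at lengths (127/24, -139/24); label the merged cluster HTX
  updated: d(BMS,HTX)=137/8, d(HTX,K)=41/4, d(HTX,V)=49/4
iteration 5: select BMS,V (d=83/4, Q=-533/8); attach at lengths (429/32, 235/32); label the merged cluster BMSV
  updated: d(BMSV,HTX)=69/16, d(BMSV,K)=33/4
iteration 6: select BMSV,HTX (d=69/16, Q=-365/16); attach at lengths (37/32, 101/32); label the merged cluster BHMSTVX
  updated: d(BHMSTVX,K)=227/32
iteration 7: select BHMSTVX,K (d=227/32); attach at lengths (227/64, 227/64); label the merged cluster BHKMSTVX
final tree: (((((B:-19/12,M:127/12):133/20,S:-93/20):429/32,V:235/32):37/32,((H:161/16,X:-17/16):127/24,T:-139/24):101/32):227/64,K:227/64)
total length: 1653/32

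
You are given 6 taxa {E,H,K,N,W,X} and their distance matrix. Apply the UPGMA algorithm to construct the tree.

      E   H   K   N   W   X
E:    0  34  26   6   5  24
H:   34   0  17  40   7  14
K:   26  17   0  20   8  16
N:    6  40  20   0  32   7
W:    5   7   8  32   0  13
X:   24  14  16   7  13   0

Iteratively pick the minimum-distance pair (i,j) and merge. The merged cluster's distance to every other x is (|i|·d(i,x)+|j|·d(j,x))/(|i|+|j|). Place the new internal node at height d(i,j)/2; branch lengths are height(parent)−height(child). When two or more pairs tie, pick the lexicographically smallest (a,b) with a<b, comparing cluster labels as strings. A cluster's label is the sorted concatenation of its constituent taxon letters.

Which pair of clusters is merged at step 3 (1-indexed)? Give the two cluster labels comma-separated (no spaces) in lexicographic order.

EW,K

step 1: merge (E,W) at d=5; branch lengths E→5/2, W→5/2; new cluster EW
  updated: d(EW,H)=41/2, d(EW,K)=17, d(EW,N)=19, d(EW,X)=37/2
step 2: merge (N,X) at d=7; branch lengths N→7/2, X→7/2; new cluster NX
  updated: d(EW,NX)=75/4, d(H,NX)=27, d(K,NX)=18
step 3: merge (EW,K) at d=17; branch lengths EW→6, K→17/2; new cluster EKW
  updated: d(EKW,H)=58/3, d(EKW,NX)=37/2
step 4: merge (EKW,NX) at d=37/2; branch lengths EKW→3/4, NX→23/4; new cluster EKNWX
  updated: d(EKNWX,H)=112/5
step 5: merge (EKNWX,H) at d=112/5; branch lengths EKNWX→39/20, H→56/5; new cluster EHKNWX
final tree: ((((E:5/2,W:5/2):6,K:17/2):3/4,(N:7/2,X:7/2):23/4):39/20,H:56/5)
total length: 923/20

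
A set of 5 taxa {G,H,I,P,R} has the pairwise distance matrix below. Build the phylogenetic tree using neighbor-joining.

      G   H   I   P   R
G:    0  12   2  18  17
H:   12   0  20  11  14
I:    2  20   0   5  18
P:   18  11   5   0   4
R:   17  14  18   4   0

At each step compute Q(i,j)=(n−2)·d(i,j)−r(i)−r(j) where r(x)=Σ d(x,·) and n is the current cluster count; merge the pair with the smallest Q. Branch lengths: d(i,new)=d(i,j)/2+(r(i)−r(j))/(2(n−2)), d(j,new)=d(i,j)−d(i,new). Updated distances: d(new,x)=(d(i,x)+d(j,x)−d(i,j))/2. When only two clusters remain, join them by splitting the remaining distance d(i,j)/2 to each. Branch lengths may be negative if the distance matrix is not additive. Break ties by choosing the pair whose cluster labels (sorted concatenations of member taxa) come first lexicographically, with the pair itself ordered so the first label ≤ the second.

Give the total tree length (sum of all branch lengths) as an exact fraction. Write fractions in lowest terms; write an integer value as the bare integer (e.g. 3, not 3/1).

1. join G+I (d=2, Q=-88) ⇒ GI; edges |G|=5/3, |I|=1/3
  updated: d(GI,H)=15, d(GI,P)=21/2, d(GI,R)=33/2
2. join GI+H (d=15, Q=-52) ⇒ GHI; edges |GI|=8, |H|=7
  updated: d(GHI,P)=13/4, d(GHI,R)=31/4
3. join GHI+P (d=13/4, Q=-15) ⇒ GHIP; edges |GHI|=7/2, |P|=-1/4
  updated: d(GHIP,R)=17/4
4. join GHIP+R (d=17/4) ⇒ GHIPR; edges |GHIP|=17/8, |R|=17/8
final tree: ((((G:5/3,I:1/3):8,H:7):7/2,P:-1/4):17/8,R:17/8)
total length: 49/2

49/2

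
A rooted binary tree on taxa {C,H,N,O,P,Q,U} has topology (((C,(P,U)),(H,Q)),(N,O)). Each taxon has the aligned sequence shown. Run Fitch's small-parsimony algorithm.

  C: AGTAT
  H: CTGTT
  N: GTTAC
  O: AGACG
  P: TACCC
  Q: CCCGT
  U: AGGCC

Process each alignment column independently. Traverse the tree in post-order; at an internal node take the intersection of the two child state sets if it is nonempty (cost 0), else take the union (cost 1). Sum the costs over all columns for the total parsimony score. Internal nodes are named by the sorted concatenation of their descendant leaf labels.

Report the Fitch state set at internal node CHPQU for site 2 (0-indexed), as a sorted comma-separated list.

[col 0] PU: children P:{T}, U:{A} ∪→ {A,T}; cost 1
[col 0] CPU: children C:{A}, PU:{A,T} ∩→ {A}; cost 0
[col 0] HQ: children H:{C}, Q:{C} ∩→ {C}; cost 0
[col 0] CHPQU: children CPU:{A}, HQ:{C} ∪→ {A,C}; cost 1
[col 0] NO: children N:{G}, O:{A} ∪→ {A,G}; cost 1
[col 0] CHNOPQU: children CHPQU:{A,C}, NO:{A,G} ∩→ {A}; cost 0
[col 1] PU: children P:{A}, U:{G} ∪→ {A,G}; cost 1
[col 1] CPU: children C:{G}, PU:{A,G} ∩→ {G}; cost 0
[col 1] HQ: children H:{T}, Q:{C} ∪→ {C,T}; cost 1
[col 1] CHPQU: children CPU:{G}, HQ:{C,T} ∪→ {C,G,T}; cost 1
[col 1] NO: children N:{T}, O:{G} ∪→ {G,T}; cost 1
[col 1] CHNOPQU: children CHPQU:{C,G,T}, NO:{G,T} ∩→ {G,T}; cost 0
[col 2] PU: children P:{C}, U:{G} ∪→ {C,G}; cost 1
[col 2] CPU: children C:{T}, PU:{C,G} ∪→ {C,G,T}; cost 1
[col 2] HQ: children H:{G}, Q:{C} ∪→ {C,G}; cost 1
[col 2] CHPQU: children CPU:{C,G,T}, HQ:{C,G} ∩→ {C,G}; cost 0
[col 2] NO: children N:{T}, O:{A} ∪→ {A,T}; cost 1
[col 2] CHNOPQU: children CHPQU:{C,G}, NO:{A,T} ∪→ {A,C,G,T}; cost 1
[col 3] PU: children P:{C}, U:{C} ∩→ {C}; cost 0
[col 3] CPU: children C:{A}, PU:{C} ∪→ {A,C}; cost 1
[col 3] HQ: children H:{T}, Q:{G} ∪→ {G,T}; cost 1
[col 3] CHPQU: children CPU:{A,C}, HQ:{G,T} ∪→ {A,C,G,T}; cost 1
[col 3] NO: children N:{A}, O:{C} ∪→ {A,C}; cost 1
[col 3] CHNOPQU: children CHPQU:{A,C,G,T}, NO:{A,C} ∩→ {A,C}; cost 0
[col 4] PU: children P:{C}, U:{C} ∩→ {C}; cost 0
[col 4] CPU: children C:{T}, PU:{C} ∪→ {C,T}; cost 1
[col 4] HQ: children H:{T}, Q:{T} ∩→ {T}; cost 0
[col 4] CHPQU: children CPU:{C,T}, HQ:{T} ∩→ {T}; cost 0
[col 4] NO: children N:{C}, O:{G} ∪→ {C,G}; cost 1
[col 4] CHNOPQU: children CHPQU:{T}, NO:{C,G} ∪→ {C,G,T}; cost 1
per-site changes: [3, 4, 5, 4, 3]; total = 19

C,G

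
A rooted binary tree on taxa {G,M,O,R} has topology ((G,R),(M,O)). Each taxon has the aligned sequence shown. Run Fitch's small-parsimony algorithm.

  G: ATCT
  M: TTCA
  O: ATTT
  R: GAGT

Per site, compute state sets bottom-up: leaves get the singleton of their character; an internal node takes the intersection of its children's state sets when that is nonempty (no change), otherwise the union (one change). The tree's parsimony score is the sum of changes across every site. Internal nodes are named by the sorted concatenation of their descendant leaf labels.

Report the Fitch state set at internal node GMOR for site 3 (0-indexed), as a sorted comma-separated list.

T

[col 0] GR: children G:{A}, R:{G} ∪→ {A,G}; cost 1
[col 0] MO: children M:{T}, O:{A} ∪→ {A,T}; cost 1
[col 0] GMOR: children GR:{A,G}, MO:{A,T} ∩→ {A}; cost 0
[col 1] GR: children G:{T}, R:{A} ∪→ {A,T}; cost 1
[col 1] MO: children M:{T}, O:{T} ∩→ {T}; cost 0
[col 1] GMOR: children GR:{A,T}, MO:{T} ∩→ {T}; cost 0
[col 2] GR: children G:{C}, R:{G} ∪→ {C,G}; cost 1
[col 2] MO: children M:{C}, O:{T} ∪→ {C,T}; cost 1
[col 2] GMOR: children GR:{C,G}, MO:{C,T} ∩→ {C}; cost 0
[col 3] GR: children G:{T}, R:{T} ∩→ {T}; cost 0
[col 3] MO: children M:{A}, O:{T} ∪→ {A,T}; cost 1
[col 3] GMOR: children GR:{T}, MO:{A,T} ∩→ {T}; cost 0
per-site changes: [2, 1, 2, 1]; total = 6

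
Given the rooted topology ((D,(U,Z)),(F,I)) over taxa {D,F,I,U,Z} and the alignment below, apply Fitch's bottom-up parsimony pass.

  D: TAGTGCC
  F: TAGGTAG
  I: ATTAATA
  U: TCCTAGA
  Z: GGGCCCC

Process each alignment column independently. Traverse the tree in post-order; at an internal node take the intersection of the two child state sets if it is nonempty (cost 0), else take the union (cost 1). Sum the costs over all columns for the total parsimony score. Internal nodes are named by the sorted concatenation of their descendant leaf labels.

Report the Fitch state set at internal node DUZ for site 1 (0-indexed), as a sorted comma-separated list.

site 0, node UZ: U={T} ∪ Z={G} → {G,T} (+1)
site 0, node DUZ: D={T} ∩ UZ={G,T} → {T} (+0)
site 0, node FI: F={T} ∪ I={A} → {A,T} (+1)
site 0, node DFIUZ: DUZ={T} ∩ FI={A,T} → {T} (+0)
site 1, node UZ: U={C} ∪ Z={G} → {C,G} (+1)
site 1, node DUZ: D={A} ∪ UZ={C,G} → {A,C,G} (+1)
site 1, node FI: F={A} ∪ I={T} → {A,T} (+1)
site 1, node DFIUZ: DUZ={A,C,G} ∩ FI={A,T} → {A} (+0)
site 2, node UZ: U={C} ∪ Z={G} → {C,G} (+1)
site 2, node DUZ: D={G} ∩ UZ={C,G} → {G} (+0)
site 2, node FI: F={G} ∪ I={T} → {G,T} (+1)
site 2, node DFIUZ: DUZ={G} ∩ FI={G,T} → {G} (+0)
site 3, node UZ: U={T} ∪ Z={C} → {C,T} (+1)
site 3, node DUZ: D={T} ∩ UZ={C,T} → {T} (+0)
site 3, node FI: F={G} ∪ I={A} → {A,G} (+1)
site 3, node DFIUZ: DUZ={T} ∪ FI={A,G} → {A,G,T} (+1)
site 4, node UZ: U={A} ∪ Z={C} → {A,C} (+1)
site 4, node DUZ: D={G} ∪ UZ={A,C} → {A,C,G} (+1)
site 4, node FI: F={T} ∪ I={A} → {A,T} (+1)
site 4, node DFIUZ: DUZ={A,C,G} ∩ FI={A,T} → {A} (+0)
site 5, node UZ: U={G} ∪ Z={C} → {C,G} (+1)
site 5, node DUZ: D={C} ∩ UZ={C,G} → {C} (+0)
site 5, node FI: F={A} ∪ I={T} → {A,T} (+1)
site 5, node DFIUZ: DUZ={C} ∪ FI={A,T} → {A,C,T} (+1)
site 6, node UZ: U={A} ∪ Z={C} → {A,C} (+1)
site 6, node DUZ: D={C} ∩ UZ={A,C} → {C} (+0)
site 6, node FI: F={G} ∪ I={A} → {A,G} (+1)
site 6, node DFIUZ: DUZ={C} ∪ FI={A,G} → {A,C,G} (+1)
per-site changes: [2, 3, 2, 3, 3, 3, 3]; total = 19

A,C,G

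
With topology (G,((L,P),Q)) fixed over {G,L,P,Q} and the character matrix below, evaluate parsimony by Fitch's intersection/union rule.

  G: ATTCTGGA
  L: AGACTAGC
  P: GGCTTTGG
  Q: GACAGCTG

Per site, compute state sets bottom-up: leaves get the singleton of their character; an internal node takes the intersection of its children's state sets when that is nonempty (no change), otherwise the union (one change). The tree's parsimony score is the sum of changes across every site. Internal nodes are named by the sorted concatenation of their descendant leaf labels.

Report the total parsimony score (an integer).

15

[col 0] LP: children L:{A}, P:{G} ∪→ {A,G}; cost 1
[col 0] LPQ: children LP:{A,G}, Q:{G} ∩→ {G}; cost 0
[col 0] GLPQ: children G:{A}, LPQ:{G} ∪→ {A,G}; cost 1
[col 1] LP: children L:{G}, P:{G} ∩→ {G}; cost 0
[col 1] LPQ: children LP:{G}, Q:{A} ∪→ {A,G}; cost 1
[col 1] GLPQ: children G:{T}, LPQ:{A,G} ∪→ {A,G,T}; cost 1
[col 2] LP: children L:{A}, P:{C} ∪→ {A,C}; cost 1
[col 2] LPQ: children LP:{A,C}, Q:{C} ∩→ {C}; cost 0
[col 2] GLPQ: children G:{T}, LPQ:{C} ∪→ {C,T}; cost 1
[col 3] LP: children L:{C}, P:{T} ∪→ {C,T}; cost 1
[col 3] LPQ: children LP:{C,T}, Q:{A} ∪→ {A,C,T}; cost 1
[col 3] GLPQ: children G:{C}, LPQ:{A,C,T} ∩→ {C}; cost 0
[col 4] LP: children L:{T}, P:{T} ∩→ {T}; cost 0
[col 4] LPQ: children LP:{T}, Q:{G} ∪→ {G,T}; cost 1
[col 4] GLPQ: children G:{T}, LPQ:{G,T} ∩→ {T}; cost 0
[col 5] LP: children L:{A}, P:{T} ∪→ {A,T}; cost 1
[col 5] LPQ: children LP:{A,T}, Q:{C} ∪→ {A,C,T}; cost 1
[col 5] GLPQ: children G:{G}, LPQ:{A,C,T} ∪→ {A,C,G,T}; cost 1
[col 6] LP: children L:{G}, P:{G} ∩→ {G}; cost 0
[col 6] LPQ: children LP:{G}, Q:{T} ∪→ {G,T}; cost 1
[col 6] GLPQ: children G:{G}, LPQ:{G,T} ∩→ {G}; cost 0
[col 7] LP: children L:{C}, P:{G} ∪→ {C,G}; cost 1
[col 7] LPQ: children LP:{C,G}, Q:{G} ∩→ {G}; cost 0
[col 7] GLPQ: children G:{A}, LPQ:{G} ∪→ {A,G}; cost 1
per-site changes: [2, 2, 2, 2, 1, 3, 1, 2]; total = 15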